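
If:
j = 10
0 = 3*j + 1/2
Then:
No Solution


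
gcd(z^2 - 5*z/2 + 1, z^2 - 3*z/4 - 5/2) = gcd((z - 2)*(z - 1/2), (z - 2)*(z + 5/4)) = z - 2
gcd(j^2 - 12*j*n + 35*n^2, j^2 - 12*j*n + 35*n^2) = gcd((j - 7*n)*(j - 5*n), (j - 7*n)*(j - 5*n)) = j^2 - 12*j*n + 35*n^2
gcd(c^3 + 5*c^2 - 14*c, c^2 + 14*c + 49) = c + 7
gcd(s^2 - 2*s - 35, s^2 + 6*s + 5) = s + 5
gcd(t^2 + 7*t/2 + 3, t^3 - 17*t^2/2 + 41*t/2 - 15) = 1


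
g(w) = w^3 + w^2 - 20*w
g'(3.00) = 13.00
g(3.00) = -24.00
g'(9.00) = 241.00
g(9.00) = 630.00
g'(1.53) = -9.92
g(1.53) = -24.68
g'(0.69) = -17.19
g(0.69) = -13.00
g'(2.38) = 1.75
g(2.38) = -28.45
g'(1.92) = -5.10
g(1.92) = -27.64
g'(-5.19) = 50.43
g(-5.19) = -9.06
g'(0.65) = -17.43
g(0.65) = -12.30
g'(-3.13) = 3.13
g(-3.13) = 41.73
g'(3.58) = 25.61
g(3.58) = -12.90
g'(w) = 3*w^2 + 2*w - 20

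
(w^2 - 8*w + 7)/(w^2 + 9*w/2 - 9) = 2*(w^2 - 8*w + 7)/(2*w^2 + 9*w - 18)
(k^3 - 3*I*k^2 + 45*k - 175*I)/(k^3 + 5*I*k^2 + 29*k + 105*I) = (k - 5*I)/(k + 3*I)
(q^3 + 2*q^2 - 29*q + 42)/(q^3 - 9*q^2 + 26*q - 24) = (q + 7)/(q - 4)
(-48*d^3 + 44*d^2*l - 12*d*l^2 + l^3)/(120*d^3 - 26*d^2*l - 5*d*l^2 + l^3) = (-2*d + l)/(5*d + l)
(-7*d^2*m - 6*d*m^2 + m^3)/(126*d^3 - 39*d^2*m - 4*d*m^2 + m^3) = m*(-d - m)/(18*d^2 - 3*d*m - m^2)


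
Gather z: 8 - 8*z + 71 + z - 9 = 70 - 7*z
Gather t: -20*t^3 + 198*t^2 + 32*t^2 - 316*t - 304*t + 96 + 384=-20*t^3 + 230*t^2 - 620*t + 480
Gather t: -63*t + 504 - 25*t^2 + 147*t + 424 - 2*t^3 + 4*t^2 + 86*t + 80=-2*t^3 - 21*t^2 + 170*t + 1008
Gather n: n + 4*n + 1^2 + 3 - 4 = 5*n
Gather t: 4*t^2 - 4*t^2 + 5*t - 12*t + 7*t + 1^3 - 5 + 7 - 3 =0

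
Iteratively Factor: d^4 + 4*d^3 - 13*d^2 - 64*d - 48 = (d + 4)*(d^3 - 13*d - 12) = (d + 1)*(d + 4)*(d^2 - d - 12) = (d - 4)*(d + 1)*(d + 4)*(d + 3)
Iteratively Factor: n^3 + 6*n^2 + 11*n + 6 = (n + 3)*(n^2 + 3*n + 2) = (n + 1)*(n + 3)*(n + 2)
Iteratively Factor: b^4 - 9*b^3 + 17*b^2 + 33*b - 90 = (b - 3)*(b^3 - 6*b^2 - b + 30) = (b - 3)^2*(b^2 - 3*b - 10) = (b - 5)*(b - 3)^2*(b + 2)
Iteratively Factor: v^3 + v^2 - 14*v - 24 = (v + 3)*(v^2 - 2*v - 8) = (v + 2)*(v + 3)*(v - 4)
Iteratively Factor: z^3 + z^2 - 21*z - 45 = (z + 3)*(z^2 - 2*z - 15) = (z - 5)*(z + 3)*(z + 3)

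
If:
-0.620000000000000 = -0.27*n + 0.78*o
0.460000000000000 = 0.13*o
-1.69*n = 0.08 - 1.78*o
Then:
No Solution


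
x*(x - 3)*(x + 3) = x^3 - 9*x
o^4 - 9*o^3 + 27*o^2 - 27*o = o*(o - 3)^3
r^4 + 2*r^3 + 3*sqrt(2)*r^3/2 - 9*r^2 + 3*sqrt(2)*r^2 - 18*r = r*(r + 2)*(r - 3*sqrt(2)/2)*(r + 3*sqrt(2))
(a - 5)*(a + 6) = a^2 + a - 30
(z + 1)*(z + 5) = z^2 + 6*z + 5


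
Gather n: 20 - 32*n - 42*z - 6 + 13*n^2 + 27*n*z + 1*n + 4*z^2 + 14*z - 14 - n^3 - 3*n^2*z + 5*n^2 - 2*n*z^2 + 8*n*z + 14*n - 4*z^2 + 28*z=-n^3 + n^2*(18 - 3*z) + n*(-2*z^2 + 35*z - 17)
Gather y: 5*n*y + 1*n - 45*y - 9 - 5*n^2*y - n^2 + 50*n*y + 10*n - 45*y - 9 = -n^2 + 11*n + y*(-5*n^2 + 55*n - 90) - 18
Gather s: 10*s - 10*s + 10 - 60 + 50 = 0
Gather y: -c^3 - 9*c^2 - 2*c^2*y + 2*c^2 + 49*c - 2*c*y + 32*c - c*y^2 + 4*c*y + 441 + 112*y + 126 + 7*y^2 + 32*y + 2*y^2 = -c^3 - 7*c^2 + 81*c + y^2*(9 - c) + y*(-2*c^2 + 2*c + 144) + 567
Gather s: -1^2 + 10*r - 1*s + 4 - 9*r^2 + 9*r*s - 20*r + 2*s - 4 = -9*r^2 - 10*r + s*(9*r + 1) - 1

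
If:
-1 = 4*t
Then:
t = -1/4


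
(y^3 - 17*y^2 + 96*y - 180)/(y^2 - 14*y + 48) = (y^2 - 11*y + 30)/(y - 8)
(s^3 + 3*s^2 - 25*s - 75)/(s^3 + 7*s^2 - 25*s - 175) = (s + 3)/(s + 7)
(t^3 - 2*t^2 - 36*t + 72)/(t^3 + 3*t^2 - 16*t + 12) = (t - 6)/(t - 1)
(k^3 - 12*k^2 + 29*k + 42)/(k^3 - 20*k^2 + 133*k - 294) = (k + 1)/(k - 7)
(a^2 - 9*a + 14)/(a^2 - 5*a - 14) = (a - 2)/(a + 2)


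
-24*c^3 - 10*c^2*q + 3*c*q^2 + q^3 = (-3*c + q)*(2*c + q)*(4*c + q)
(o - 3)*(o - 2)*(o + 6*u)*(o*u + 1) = o^4*u + 6*o^3*u^2 - 5*o^3*u + o^3 - 30*o^2*u^2 + 12*o^2*u - 5*o^2 + 36*o*u^2 - 30*o*u + 6*o + 36*u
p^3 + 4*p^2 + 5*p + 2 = (p + 1)^2*(p + 2)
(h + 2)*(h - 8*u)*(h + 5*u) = h^3 - 3*h^2*u + 2*h^2 - 40*h*u^2 - 6*h*u - 80*u^2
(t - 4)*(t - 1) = t^2 - 5*t + 4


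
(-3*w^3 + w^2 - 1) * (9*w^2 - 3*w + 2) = -27*w^5 + 18*w^4 - 9*w^3 - 7*w^2 + 3*w - 2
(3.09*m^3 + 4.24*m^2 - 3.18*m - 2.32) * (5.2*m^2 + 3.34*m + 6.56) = 16.068*m^5 + 32.3686*m^4 + 17.896*m^3 + 5.1292*m^2 - 28.6096*m - 15.2192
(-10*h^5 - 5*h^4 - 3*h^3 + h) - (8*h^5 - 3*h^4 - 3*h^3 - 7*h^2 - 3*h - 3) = -18*h^5 - 2*h^4 + 7*h^2 + 4*h + 3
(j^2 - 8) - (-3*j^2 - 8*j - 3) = 4*j^2 + 8*j - 5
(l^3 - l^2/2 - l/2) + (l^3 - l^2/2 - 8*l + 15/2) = 2*l^3 - l^2 - 17*l/2 + 15/2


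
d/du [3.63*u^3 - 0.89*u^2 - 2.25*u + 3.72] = 10.89*u^2 - 1.78*u - 2.25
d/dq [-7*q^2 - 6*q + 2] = -14*q - 6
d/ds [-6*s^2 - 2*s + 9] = -12*s - 2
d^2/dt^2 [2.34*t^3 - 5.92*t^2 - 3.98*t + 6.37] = 14.04*t - 11.84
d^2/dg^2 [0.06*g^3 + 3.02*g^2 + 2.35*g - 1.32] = 0.36*g + 6.04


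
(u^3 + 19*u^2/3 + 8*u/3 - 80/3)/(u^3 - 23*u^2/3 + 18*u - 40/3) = (u^2 + 8*u + 16)/(u^2 - 6*u + 8)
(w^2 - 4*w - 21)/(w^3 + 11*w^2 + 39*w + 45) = (w - 7)/(w^2 + 8*w + 15)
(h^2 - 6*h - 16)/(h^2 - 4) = (h - 8)/(h - 2)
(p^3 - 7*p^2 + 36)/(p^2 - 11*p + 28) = (p^3 - 7*p^2 + 36)/(p^2 - 11*p + 28)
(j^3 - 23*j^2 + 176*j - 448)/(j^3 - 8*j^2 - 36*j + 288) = (j^2 - 15*j + 56)/(j^2 - 36)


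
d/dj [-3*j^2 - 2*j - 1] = -6*j - 2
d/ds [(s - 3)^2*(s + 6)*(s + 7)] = 4*s^3 + 21*s^2 - 54*s - 135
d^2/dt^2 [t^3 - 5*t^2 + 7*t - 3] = 6*t - 10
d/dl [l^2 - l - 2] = 2*l - 1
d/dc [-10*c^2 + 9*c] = 9 - 20*c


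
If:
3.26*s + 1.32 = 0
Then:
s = -0.40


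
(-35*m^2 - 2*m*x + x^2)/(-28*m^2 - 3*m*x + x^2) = (5*m + x)/(4*m + x)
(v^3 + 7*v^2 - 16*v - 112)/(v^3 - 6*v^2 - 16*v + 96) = (v + 7)/(v - 6)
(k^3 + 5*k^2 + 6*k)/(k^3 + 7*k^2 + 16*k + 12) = k/(k + 2)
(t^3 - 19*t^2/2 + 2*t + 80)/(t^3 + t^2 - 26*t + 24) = (t^2 - 11*t/2 - 20)/(t^2 + 5*t - 6)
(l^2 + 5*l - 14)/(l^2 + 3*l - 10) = (l + 7)/(l + 5)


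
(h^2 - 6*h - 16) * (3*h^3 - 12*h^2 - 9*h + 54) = 3*h^5 - 30*h^4 + 15*h^3 + 300*h^2 - 180*h - 864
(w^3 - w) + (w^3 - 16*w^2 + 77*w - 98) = 2*w^3 - 16*w^2 + 76*w - 98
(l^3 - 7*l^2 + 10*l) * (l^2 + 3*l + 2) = l^5 - 4*l^4 - 9*l^3 + 16*l^2 + 20*l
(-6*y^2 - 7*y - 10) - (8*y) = -6*y^2 - 15*y - 10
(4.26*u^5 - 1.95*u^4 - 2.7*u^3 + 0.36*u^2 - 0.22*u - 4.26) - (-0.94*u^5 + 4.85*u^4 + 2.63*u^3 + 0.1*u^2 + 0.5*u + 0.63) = 5.2*u^5 - 6.8*u^4 - 5.33*u^3 + 0.26*u^2 - 0.72*u - 4.89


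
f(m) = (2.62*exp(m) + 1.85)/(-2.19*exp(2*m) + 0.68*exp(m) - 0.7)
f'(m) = (2.62*exp(m) + 1.85)*(4.38*exp(2*m) - 0.68*exp(m))/(-2.19*exp(2*m) + 0.68*exp(m) - 0.7)^2 + 2.62*exp(m)/(-2.19*exp(2*m) + 0.68*exp(m) - 0.7) = (5.7378*exp(2*m) + 8.103*exp(m) - 3.092)*exp(m)/(4.7961*exp(4*m) - 2.9784*exp(3*m) + 3.5284*exp(2*m) - 0.952*exp(m) + 0.49)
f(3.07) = -0.06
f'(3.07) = 0.06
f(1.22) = -0.46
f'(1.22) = 0.55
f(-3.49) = -2.83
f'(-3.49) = -0.19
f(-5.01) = -2.68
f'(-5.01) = -0.04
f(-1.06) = -3.79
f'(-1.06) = 0.26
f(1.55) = -0.31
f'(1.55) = 0.36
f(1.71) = -0.26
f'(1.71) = 0.29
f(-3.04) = -2.94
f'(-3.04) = -0.28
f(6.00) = 0.00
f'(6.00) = 0.00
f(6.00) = 0.00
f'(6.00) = 0.00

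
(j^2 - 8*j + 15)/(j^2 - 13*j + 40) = (j - 3)/(j - 8)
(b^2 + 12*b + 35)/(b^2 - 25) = (b + 7)/(b - 5)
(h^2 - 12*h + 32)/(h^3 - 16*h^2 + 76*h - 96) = (h - 4)/(h^2 - 8*h + 12)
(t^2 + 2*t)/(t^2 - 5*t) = (t + 2)/(t - 5)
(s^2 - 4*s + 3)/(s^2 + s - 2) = (s - 3)/(s + 2)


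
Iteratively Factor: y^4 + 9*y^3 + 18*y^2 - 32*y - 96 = (y - 2)*(y^3 + 11*y^2 + 40*y + 48) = (y - 2)*(y + 3)*(y^2 + 8*y + 16) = (y - 2)*(y + 3)*(y + 4)*(y + 4)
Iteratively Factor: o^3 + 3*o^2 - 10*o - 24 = (o - 3)*(o^2 + 6*o + 8) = (o - 3)*(o + 2)*(o + 4)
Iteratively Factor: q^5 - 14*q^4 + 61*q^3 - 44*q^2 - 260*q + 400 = (q - 4)*(q^4 - 10*q^3 + 21*q^2 + 40*q - 100) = (q - 4)*(q + 2)*(q^3 - 12*q^2 + 45*q - 50) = (q - 5)*(q - 4)*(q + 2)*(q^2 - 7*q + 10) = (q - 5)^2*(q - 4)*(q + 2)*(q - 2)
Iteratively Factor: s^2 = (s)*(s)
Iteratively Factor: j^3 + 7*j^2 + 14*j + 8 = (j + 2)*(j^2 + 5*j + 4) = (j + 2)*(j + 4)*(j + 1)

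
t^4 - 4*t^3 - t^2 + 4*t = t*(t - 4)*(t - 1)*(t + 1)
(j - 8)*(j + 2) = j^2 - 6*j - 16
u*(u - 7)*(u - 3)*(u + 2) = u^4 - 8*u^3 + u^2 + 42*u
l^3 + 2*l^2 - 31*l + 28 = (l - 4)*(l - 1)*(l + 7)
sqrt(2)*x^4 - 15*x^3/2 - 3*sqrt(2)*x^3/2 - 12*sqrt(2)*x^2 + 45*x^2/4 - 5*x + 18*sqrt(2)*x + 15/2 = (x - 3/2)*(x - 5*sqrt(2))*(x + sqrt(2))*(sqrt(2)*x + 1/2)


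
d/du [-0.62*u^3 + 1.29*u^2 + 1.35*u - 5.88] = -1.86*u^2 + 2.58*u + 1.35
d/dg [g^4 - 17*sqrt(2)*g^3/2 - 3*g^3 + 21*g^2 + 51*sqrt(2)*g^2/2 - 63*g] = 4*g^3 - 51*sqrt(2)*g^2/2 - 9*g^2 + 42*g + 51*sqrt(2)*g - 63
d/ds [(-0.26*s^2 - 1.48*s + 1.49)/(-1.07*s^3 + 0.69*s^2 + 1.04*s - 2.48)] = (-0.2782*s^4 - 3.1672*s^3 + 5.5337*s^2 - 0.7666*s + 2.1208)/(1.1449*s^6 - 1.4766*s^5 - 1.7495*s^4 + 6.7424*s^3 - 2.3408*s^2 - 5.1584*s + 6.1504)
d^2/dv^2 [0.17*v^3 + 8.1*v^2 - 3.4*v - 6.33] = 1.02*v + 16.2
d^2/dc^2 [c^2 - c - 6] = 2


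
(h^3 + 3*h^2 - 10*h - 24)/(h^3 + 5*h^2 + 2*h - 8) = (h - 3)/(h - 1)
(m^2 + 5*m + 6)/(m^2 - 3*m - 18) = (m + 2)/(m - 6)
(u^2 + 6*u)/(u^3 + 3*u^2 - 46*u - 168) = u/(u^2 - 3*u - 28)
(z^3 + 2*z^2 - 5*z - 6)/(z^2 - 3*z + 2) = (z^2 + 4*z + 3)/(z - 1)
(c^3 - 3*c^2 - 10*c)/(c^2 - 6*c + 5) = c*(c + 2)/(c - 1)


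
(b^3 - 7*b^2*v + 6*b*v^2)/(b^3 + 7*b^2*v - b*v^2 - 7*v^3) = b*(b - 6*v)/(b^2 + 8*b*v + 7*v^2)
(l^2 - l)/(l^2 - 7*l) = (l - 1)/(l - 7)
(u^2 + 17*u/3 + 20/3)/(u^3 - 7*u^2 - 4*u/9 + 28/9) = 3*(3*u^2 + 17*u + 20)/(9*u^3 - 63*u^2 - 4*u + 28)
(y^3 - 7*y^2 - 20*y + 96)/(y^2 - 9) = (y^2 - 4*y - 32)/(y + 3)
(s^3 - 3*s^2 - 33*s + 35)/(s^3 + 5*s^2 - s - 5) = (s - 7)/(s + 1)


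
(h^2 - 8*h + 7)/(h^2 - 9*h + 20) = (h^2 - 8*h + 7)/(h^2 - 9*h + 20)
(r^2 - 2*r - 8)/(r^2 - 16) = (r + 2)/(r + 4)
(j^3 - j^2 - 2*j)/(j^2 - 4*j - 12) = j*(-j^2 + j + 2)/(-j^2 + 4*j + 12)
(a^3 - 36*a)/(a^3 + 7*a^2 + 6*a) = (a - 6)/(a + 1)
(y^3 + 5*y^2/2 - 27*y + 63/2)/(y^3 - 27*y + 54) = (2*y^2 + 11*y - 21)/(2*(y^2 + 3*y - 18))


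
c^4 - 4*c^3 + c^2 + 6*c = c*(c - 3)*(c - 2)*(c + 1)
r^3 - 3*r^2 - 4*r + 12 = (r - 3)*(r - 2)*(r + 2)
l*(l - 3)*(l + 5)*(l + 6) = l^4 + 8*l^3 - 3*l^2 - 90*l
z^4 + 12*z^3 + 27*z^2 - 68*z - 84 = (z - 2)*(z + 1)*(z + 6)*(z + 7)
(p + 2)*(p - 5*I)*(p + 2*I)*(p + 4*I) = p^4 + 2*p^3 + I*p^3 + 22*p^2 + 2*I*p^2 + 44*p + 40*I*p + 80*I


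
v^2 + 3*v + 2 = (v + 1)*(v + 2)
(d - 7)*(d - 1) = d^2 - 8*d + 7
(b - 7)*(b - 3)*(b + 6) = b^3 - 4*b^2 - 39*b + 126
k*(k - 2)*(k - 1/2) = k^3 - 5*k^2/2 + k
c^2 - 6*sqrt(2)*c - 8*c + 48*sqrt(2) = (c - 8)*(c - 6*sqrt(2))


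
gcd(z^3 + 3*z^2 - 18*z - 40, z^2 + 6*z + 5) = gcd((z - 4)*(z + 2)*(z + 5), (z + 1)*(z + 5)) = z + 5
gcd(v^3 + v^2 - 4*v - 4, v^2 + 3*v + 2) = v^2 + 3*v + 2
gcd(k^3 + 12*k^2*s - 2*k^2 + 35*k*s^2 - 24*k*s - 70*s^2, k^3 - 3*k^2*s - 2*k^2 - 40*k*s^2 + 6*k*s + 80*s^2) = k^2 + 5*k*s - 2*k - 10*s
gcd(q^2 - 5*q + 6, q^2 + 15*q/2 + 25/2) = 1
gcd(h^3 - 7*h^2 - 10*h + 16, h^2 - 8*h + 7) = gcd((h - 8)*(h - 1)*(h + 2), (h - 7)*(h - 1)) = h - 1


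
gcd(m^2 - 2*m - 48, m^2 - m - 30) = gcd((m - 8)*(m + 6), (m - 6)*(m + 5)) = 1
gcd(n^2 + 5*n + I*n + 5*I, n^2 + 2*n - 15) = n + 5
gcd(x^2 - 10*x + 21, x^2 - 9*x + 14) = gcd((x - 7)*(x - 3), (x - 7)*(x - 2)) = x - 7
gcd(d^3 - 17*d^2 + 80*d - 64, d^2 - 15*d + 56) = d - 8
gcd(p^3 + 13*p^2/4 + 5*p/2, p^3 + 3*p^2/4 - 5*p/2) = p^2 + 2*p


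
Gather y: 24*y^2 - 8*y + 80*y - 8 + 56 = 24*y^2 + 72*y + 48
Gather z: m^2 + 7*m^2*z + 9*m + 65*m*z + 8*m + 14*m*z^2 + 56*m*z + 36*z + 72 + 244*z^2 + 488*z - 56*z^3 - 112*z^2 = m^2 + 17*m - 56*z^3 + z^2*(14*m + 132) + z*(7*m^2 + 121*m + 524) + 72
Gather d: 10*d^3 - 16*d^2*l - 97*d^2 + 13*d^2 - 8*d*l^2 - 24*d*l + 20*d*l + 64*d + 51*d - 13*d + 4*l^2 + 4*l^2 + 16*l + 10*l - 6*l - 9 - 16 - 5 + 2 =10*d^3 + d^2*(-16*l - 84) + d*(-8*l^2 - 4*l + 102) + 8*l^2 + 20*l - 28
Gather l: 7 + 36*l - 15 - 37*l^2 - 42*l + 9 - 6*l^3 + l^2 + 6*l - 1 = -6*l^3 - 36*l^2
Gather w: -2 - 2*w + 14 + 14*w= 12*w + 12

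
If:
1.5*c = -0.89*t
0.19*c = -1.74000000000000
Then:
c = -9.16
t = 15.43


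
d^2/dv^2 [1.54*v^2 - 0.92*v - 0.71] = 3.08000000000000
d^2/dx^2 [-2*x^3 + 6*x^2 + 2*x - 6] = 12 - 12*x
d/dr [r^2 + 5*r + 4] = 2*r + 5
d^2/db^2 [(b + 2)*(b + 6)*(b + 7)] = 6*b + 30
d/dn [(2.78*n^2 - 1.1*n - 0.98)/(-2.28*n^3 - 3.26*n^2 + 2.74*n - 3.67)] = (6.3384*n^4 - 5.016*n^3 - 2.672*n^2 - 26.7948*n + 6.7222)/(5.1984*n^6 + 14.8656*n^5 - 1.8668*n^4 - 1.1296*n^3 + 31.436*n^2 - 20.1116*n + 13.4689)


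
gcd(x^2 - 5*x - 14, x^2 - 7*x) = x - 7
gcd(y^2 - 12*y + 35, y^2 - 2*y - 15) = y - 5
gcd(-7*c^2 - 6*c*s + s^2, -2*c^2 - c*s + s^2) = c + s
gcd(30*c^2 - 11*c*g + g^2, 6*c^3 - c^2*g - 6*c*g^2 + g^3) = 6*c - g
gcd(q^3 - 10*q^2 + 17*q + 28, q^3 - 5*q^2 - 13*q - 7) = q^2 - 6*q - 7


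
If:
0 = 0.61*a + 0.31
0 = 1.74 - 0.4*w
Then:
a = -0.51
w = 4.35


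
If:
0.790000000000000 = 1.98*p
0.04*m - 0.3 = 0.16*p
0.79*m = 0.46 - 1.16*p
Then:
No Solution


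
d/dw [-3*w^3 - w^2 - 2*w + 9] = -9*w^2 - 2*w - 2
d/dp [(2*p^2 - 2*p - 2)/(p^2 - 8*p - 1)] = 14*(-p^2 - 1)/(p^4 - 16*p^3 + 62*p^2 + 16*p + 1)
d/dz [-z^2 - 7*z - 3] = -2*z - 7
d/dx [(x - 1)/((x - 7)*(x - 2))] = (-x^2 + 2*x + 5)/(x^4 - 18*x^3 + 109*x^2 - 252*x + 196)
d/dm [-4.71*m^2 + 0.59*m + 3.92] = 0.59 - 9.42*m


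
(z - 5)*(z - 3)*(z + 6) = z^3 - 2*z^2 - 33*z + 90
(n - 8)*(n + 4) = n^2 - 4*n - 32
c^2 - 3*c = c*(c - 3)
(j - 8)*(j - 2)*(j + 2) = j^3 - 8*j^2 - 4*j + 32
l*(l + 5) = l^2 + 5*l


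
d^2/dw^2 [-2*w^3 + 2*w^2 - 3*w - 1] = 4 - 12*w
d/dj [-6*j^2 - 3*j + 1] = -12*j - 3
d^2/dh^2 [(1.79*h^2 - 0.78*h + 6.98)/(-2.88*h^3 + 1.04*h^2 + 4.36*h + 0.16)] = (-29.693952*h^6 + 38.817792*h^5 - 843.616512*h^4 + 360.465344*h^3 + 486.6816*h^2 - 209.977728*h - 264.230976)/(23.887872*h^9 - 25.878528*h^8 - 99.145728*h^7 + 73.248256*h^6 + 152.971008*h^5 - 47.774592*h^4 - 87.013696*h^3 - 9.20448*h^2 - 0.334848*h - 0.004096)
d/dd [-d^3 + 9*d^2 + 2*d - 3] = -3*d^2 + 18*d + 2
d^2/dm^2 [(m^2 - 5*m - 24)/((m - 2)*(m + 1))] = 4*(-2*m^3 - 33*m^2 + 21*m - 29)/(m^6 - 3*m^5 - 3*m^4 + 11*m^3 + 6*m^2 - 12*m - 8)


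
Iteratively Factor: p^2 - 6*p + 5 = (p - 5)*(p - 1)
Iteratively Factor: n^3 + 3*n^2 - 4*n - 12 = (n + 2)*(n^2 + n - 6) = (n - 2)*(n + 2)*(n + 3)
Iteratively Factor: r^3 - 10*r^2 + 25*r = (r - 5)*(r^2 - 5*r) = (r - 5)^2*(r)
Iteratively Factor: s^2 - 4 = (s - 2)*(s + 2)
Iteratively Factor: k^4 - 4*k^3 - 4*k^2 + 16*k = (k - 4)*(k^3 - 4*k) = (k - 4)*(k - 2)*(k^2 + 2*k) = k*(k - 4)*(k - 2)*(k + 2)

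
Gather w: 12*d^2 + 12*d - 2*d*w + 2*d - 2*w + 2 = 12*d^2 + 14*d + w*(-2*d - 2) + 2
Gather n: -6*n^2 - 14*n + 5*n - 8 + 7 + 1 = -6*n^2 - 9*n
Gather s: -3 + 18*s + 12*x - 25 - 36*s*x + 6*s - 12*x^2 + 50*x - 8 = s*(24 - 36*x) - 12*x^2 + 62*x - 36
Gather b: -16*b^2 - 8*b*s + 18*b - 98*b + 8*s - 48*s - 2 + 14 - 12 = -16*b^2 + b*(-8*s - 80) - 40*s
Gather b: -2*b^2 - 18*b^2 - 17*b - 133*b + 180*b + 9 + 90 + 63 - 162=-20*b^2 + 30*b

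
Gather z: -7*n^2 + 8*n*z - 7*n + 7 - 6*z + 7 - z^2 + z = -7*n^2 - 7*n - z^2 + z*(8*n - 5) + 14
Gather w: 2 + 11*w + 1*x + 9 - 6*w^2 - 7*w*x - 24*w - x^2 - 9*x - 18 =-6*w^2 + w*(-7*x - 13) - x^2 - 8*x - 7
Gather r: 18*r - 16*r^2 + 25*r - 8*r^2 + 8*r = -24*r^2 + 51*r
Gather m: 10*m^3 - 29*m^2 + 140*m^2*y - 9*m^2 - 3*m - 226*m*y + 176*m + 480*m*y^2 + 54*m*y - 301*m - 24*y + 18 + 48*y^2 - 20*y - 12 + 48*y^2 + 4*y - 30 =10*m^3 + m^2*(140*y - 38) + m*(480*y^2 - 172*y - 128) + 96*y^2 - 40*y - 24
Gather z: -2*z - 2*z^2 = -2*z^2 - 2*z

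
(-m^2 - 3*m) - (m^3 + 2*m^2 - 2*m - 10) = -m^3 - 3*m^2 - m + 10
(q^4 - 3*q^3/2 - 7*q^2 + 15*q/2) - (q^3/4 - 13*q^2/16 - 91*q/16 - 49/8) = q^4 - 7*q^3/4 - 99*q^2/16 + 211*q/16 + 49/8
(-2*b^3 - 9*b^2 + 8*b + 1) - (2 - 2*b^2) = -2*b^3 - 7*b^2 + 8*b - 1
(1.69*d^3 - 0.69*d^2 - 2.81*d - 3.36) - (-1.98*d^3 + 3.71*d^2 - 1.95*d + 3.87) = 3.67*d^3 - 4.4*d^2 - 0.86*d - 7.23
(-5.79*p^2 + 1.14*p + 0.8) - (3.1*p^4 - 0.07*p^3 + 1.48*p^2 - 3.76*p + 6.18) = -3.1*p^4 + 0.07*p^3 - 7.27*p^2 + 4.9*p - 5.38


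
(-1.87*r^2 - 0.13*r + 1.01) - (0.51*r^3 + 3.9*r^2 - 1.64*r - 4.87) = -0.51*r^3 - 5.77*r^2 + 1.51*r + 5.88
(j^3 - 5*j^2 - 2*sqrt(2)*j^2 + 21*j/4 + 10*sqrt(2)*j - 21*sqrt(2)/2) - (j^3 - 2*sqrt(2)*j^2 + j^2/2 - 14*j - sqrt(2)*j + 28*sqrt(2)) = -11*j^2/2 + 11*sqrt(2)*j + 77*j/4 - 77*sqrt(2)/2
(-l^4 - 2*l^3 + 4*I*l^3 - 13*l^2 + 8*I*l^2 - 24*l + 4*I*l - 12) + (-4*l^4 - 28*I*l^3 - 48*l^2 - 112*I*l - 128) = -5*l^4 - 2*l^3 - 24*I*l^3 - 61*l^2 + 8*I*l^2 - 24*l - 108*I*l - 140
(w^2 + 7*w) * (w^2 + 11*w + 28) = w^4 + 18*w^3 + 105*w^2 + 196*w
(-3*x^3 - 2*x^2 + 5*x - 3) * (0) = 0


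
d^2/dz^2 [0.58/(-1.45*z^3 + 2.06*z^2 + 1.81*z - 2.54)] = ((5.046*z - 2.3896)*(1.45*z^3 - 2.06*z^2 - 1.81*z + 2.54) - 0.58*(-8.7*z^2 + 8.24*z + 3.62)*(-4.35*z^2 + 4.12*z + 1.81))/(1.45*z^3 - 2.06*z^2 - 1.81*z + 2.54)^3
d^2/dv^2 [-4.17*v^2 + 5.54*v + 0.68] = -8.34000000000000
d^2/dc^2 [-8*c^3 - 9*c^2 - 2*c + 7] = -48*c - 18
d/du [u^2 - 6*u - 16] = 2*u - 6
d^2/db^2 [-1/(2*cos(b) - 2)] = (cos(b) + 2)/(2*(cos(b) - 1)^2)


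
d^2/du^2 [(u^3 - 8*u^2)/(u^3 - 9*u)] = 2*(-8*u^3 + 27*u^2 - 216*u + 81)/(u^6 - 27*u^4 + 243*u^2 - 729)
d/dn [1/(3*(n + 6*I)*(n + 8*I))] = 2*(-n - 7*I)/(3*(n^4 + 28*I*n^3 - 292*n^2 - 1344*I*n + 2304))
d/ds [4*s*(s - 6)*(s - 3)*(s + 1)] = 16*s^3 - 96*s^2 + 72*s + 72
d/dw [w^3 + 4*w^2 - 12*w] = 3*w^2 + 8*w - 12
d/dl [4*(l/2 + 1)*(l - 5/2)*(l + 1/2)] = 6*l^2 - 21/2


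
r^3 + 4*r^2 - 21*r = r*(r - 3)*(r + 7)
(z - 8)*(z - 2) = z^2 - 10*z + 16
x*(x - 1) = x^2 - x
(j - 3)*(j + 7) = j^2 + 4*j - 21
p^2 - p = p*(p - 1)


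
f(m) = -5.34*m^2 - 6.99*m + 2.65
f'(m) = -10.68*m - 6.99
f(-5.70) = -131.00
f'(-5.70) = 53.89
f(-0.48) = 4.77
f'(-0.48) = -1.86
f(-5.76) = -134.26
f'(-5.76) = 54.53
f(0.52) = -2.43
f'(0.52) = -12.54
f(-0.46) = 4.74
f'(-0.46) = -2.08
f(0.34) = -0.34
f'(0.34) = -10.62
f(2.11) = -35.87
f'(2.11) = -29.52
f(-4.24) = -63.71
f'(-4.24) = 38.29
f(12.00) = -850.19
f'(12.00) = -135.15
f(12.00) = -850.19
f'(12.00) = -135.15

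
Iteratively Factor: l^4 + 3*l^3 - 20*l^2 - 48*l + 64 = (l + 4)*(l^3 - l^2 - 16*l + 16) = (l - 1)*(l + 4)*(l^2 - 16) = (l - 1)*(l + 4)^2*(l - 4)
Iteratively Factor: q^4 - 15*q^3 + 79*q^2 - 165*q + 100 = (q - 1)*(q^3 - 14*q^2 + 65*q - 100) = (q - 5)*(q - 1)*(q^2 - 9*q + 20) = (q - 5)*(q - 4)*(q - 1)*(q - 5)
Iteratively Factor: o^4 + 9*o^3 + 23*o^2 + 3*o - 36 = (o + 3)*(o^3 + 6*o^2 + 5*o - 12) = (o + 3)^2*(o^2 + 3*o - 4) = (o - 1)*(o + 3)^2*(o + 4)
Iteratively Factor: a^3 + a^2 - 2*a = (a + 2)*(a^2 - a) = a*(a + 2)*(a - 1)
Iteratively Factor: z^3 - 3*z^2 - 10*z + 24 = (z - 2)*(z^2 - z - 12) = (z - 4)*(z - 2)*(z + 3)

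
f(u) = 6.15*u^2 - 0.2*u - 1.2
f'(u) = 12.3*u - 0.2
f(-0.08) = -1.14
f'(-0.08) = -1.18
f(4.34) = 113.77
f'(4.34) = 53.18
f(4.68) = 132.56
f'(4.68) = 57.36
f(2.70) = 43.09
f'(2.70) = 33.01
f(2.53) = 37.66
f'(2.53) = 30.92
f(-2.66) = 42.85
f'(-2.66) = -32.92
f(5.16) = 161.52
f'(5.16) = 63.27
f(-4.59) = 129.29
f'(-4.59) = -56.66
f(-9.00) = 498.75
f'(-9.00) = -110.90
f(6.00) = 219.00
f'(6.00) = 73.60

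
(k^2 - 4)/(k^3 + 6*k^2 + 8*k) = (k - 2)/(k*(k + 4))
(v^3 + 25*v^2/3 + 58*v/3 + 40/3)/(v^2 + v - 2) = (3*v^2 + 19*v + 20)/(3*(v - 1))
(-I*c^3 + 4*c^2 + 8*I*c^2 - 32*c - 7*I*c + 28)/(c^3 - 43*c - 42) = (-I*c^2 + c*(4 + I) - 4)/(c^2 + 7*c + 6)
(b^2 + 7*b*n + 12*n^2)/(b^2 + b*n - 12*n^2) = (b + 3*n)/(b - 3*n)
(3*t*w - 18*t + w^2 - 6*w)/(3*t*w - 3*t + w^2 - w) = (w - 6)/(w - 1)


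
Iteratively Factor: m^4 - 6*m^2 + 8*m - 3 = (m - 1)*(m^3 + m^2 - 5*m + 3) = (m - 1)^2*(m^2 + 2*m - 3) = (m - 1)^3*(m + 3)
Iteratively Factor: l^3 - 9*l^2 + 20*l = (l - 4)*(l^2 - 5*l) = l*(l - 4)*(l - 5)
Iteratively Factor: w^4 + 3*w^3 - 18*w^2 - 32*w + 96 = (w + 4)*(w^3 - w^2 - 14*w + 24) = (w - 2)*(w + 4)*(w^2 + w - 12) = (w - 2)*(w + 4)^2*(w - 3)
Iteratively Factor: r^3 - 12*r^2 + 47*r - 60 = (r - 5)*(r^2 - 7*r + 12) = (r - 5)*(r - 4)*(r - 3)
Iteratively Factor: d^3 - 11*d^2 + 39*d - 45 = (d - 3)*(d^2 - 8*d + 15) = (d - 3)^2*(d - 5)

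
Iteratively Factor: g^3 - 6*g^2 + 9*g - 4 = (g - 1)*(g^2 - 5*g + 4) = (g - 4)*(g - 1)*(g - 1)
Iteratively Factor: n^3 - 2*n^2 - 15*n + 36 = (n + 4)*(n^2 - 6*n + 9) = (n - 3)*(n + 4)*(n - 3)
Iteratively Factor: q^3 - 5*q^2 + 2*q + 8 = (q - 4)*(q^2 - q - 2) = (q - 4)*(q - 2)*(q + 1)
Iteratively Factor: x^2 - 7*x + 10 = (x - 2)*(x - 5)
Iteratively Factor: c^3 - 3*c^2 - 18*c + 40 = (c - 5)*(c^2 + 2*c - 8) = (c - 5)*(c - 2)*(c + 4)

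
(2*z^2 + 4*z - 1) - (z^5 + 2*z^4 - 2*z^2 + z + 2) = -z^5 - 2*z^4 + 4*z^2 + 3*z - 3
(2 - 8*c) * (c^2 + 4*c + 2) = -8*c^3 - 30*c^2 - 8*c + 4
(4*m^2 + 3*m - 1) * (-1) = -4*m^2 - 3*m + 1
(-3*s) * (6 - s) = 3*s^2 - 18*s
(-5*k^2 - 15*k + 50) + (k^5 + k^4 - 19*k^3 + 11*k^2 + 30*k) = k^5 + k^4 - 19*k^3 + 6*k^2 + 15*k + 50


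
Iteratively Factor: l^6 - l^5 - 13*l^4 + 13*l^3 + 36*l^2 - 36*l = (l - 2)*(l^5 + l^4 - 11*l^3 - 9*l^2 + 18*l) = l*(l - 2)*(l^4 + l^3 - 11*l^2 - 9*l + 18) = l*(l - 3)*(l - 2)*(l^3 + 4*l^2 + l - 6) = l*(l - 3)*(l - 2)*(l + 3)*(l^2 + l - 2) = l*(l - 3)*(l - 2)*(l - 1)*(l + 3)*(l + 2)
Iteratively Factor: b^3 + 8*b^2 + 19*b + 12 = (b + 3)*(b^2 + 5*b + 4) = (b + 3)*(b + 4)*(b + 1)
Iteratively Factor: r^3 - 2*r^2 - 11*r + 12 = (r - 4)*(r^2 + 2*r - 3) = (r - 4)*(r + 3)*(r - 1)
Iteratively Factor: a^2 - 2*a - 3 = (a + 1)*(a - 3)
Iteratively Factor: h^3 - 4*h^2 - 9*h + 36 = (h + 3)*(h^2 - 7*h + 12) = (h - 4)*(h + 3)*(h - 3)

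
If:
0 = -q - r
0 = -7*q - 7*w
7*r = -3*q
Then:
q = 0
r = 0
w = 0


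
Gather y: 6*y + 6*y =12*y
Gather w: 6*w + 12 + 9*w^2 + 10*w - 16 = 9*w^2 + 16*w - 4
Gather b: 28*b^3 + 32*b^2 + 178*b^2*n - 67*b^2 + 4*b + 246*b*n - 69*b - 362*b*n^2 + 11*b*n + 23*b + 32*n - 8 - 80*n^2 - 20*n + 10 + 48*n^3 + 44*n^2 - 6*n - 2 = 28*b^3 + b^2*(178*n - 35) + b*(-362*n^2 + 257*n - 42) + 48*n^3 - 36*n^2 + 6*n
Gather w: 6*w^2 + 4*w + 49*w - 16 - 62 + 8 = 6*w^2 + 53*w - 70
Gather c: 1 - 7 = -6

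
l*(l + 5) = l^2 + 5*l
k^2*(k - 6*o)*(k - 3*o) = k^4 - 9*k^3*o + 18*k^2*o^2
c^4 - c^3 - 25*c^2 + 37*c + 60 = (c - 4)*(c - 3)*(c + 1)*(c + 5)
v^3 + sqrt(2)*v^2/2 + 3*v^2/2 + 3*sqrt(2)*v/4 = v*(v + 3/2)*(v + sqrt(2)/2)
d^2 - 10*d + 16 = (d - 8)*(d - 2)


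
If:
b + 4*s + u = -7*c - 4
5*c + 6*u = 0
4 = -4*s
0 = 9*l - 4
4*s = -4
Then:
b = 37*u/5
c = -6*u/5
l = 4/9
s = -1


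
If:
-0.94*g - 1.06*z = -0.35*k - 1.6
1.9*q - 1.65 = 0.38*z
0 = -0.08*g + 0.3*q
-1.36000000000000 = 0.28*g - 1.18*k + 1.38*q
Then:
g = 3.06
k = 2.83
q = 0.82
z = -0.27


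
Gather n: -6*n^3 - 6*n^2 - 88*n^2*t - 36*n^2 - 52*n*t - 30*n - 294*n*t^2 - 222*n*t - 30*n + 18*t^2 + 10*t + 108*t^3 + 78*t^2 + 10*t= -6*n^3 + n^2*(-88*t - 42) + n*(-294*t^2 - 274*t - 60) + 108*t^3 + 96*t^2 + 20*t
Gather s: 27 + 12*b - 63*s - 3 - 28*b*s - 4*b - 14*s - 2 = 8*b + s*(-28*b - 77) + 22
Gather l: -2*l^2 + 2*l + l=-2*l^2 + 3*l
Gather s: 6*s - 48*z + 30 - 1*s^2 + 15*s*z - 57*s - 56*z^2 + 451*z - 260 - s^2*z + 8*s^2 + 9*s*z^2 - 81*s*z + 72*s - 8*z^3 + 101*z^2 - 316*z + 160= s^2*(7 - z) + s*(9*z^2 - 66*z + 21) - 8*z^3 + 45*z^2 + 87*z - 70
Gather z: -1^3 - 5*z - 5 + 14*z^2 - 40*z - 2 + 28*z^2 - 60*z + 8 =42*z^2 - 105*z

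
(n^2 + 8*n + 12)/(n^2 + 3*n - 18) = (n + 2)/(n - 3)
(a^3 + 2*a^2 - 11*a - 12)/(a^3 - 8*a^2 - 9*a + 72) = (a^2 + 5*a + 4)/(a^2 - 5*a - 24)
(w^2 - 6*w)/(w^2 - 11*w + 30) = w/(w - 5)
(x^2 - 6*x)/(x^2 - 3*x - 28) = x*(6 - x)/(-x^2 + 3*x + 28)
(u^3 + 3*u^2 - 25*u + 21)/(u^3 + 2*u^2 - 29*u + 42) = (u - 1)/(u - 2)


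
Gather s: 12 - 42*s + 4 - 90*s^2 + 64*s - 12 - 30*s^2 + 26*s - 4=-120*s^2 + 48*s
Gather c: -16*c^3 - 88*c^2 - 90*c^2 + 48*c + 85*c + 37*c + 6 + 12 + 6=-16*c^3 - 178*c^2 + 170*c + 24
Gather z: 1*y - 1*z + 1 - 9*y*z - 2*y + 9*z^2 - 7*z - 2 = -y + 9*z^2 + z*(-9*y - 8) - 1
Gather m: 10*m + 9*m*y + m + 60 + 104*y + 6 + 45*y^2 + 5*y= m*(9*y + 11) + 45*y^2 + 109*y + 66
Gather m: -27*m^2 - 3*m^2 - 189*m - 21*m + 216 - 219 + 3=-30*m^2 - 210*m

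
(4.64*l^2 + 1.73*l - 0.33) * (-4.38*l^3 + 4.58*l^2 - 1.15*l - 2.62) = -20.3232*l^5 + 13.6738*l^4 + 4.0328*l^3 - 15.6577*l^2 - 4.1531*l + 0.8646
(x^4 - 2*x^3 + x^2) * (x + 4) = x^5 + 2*x^4 - 7*x^3 + 4*x^2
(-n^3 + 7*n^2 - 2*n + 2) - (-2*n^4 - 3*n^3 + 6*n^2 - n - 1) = 2*n^4 + 2*n^3 + n^2 - n + 3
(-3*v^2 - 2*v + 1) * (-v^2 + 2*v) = 3*v^4 - 4*v^3 - 5*v^2 + 2*v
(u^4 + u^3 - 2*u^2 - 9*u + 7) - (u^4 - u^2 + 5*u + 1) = u^3 - u^2 - 14*u + 6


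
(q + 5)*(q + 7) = q^2 + 12*q + 35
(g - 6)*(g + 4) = g^2 - 2*g - 24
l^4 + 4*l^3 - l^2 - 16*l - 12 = (l - 2)*(l + 1)*(l + 2)*(l + 3)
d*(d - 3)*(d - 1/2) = d^3 - 7*d^2/2 + 3*d/2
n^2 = n^2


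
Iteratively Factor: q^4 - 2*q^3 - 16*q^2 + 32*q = (q - 4)*(q^3 + 2*q^2 - 8*q) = (q - 4)*(q - 2)*(q^2 + 4*q) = q*(q - 4)*(q - 2)*(q + 4)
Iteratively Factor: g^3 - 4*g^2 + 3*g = (g - 1)*(g^2 - 3*g) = (g - 3)*(g - 1)*(g)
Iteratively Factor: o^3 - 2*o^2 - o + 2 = (o - 1)*(o^2 - o - 2) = (o - 2)*(o - 1)*(o + 1)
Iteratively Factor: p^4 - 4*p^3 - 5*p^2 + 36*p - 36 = (p - 2)*(p^3 - 2*p^2 - 9*p + 18) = (p - 2)^2*(p^2 - 9) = (p - 2)^2*(p + 3)*(p - 3)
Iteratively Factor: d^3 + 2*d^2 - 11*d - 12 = (d - 3)*(d^2 + 5*d + 4) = (d - 3)*(d + 4)*(d + 1)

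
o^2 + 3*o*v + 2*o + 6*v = (o + 2)*(o + 3*v)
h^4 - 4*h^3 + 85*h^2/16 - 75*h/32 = h*(h - 3/2)*(h - 5/4)^2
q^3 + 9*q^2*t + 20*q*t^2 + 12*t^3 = (q + t)*(q + 2*t)*(q + 6*t)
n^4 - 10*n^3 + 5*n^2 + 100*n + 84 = (n - 7)*(n - 6)*(n + 1)*(n + 2)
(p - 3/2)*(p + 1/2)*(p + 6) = p^3 + 5*p^2 - 27*p/4 - 9/2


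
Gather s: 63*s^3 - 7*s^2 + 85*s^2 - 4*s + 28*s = 63*s^3 + 78*s^2 + 24*s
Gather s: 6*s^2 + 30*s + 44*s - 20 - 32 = 6*s^2 + 74*s - 52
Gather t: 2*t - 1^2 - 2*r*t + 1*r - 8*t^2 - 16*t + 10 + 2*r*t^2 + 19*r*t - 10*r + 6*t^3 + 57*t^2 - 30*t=-9*r + 6*t^3 + t^2*(2*r + 49) + t*(17*r - 44) + 9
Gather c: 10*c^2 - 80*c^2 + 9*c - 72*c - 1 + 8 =-70*c^2 - 63*c + 7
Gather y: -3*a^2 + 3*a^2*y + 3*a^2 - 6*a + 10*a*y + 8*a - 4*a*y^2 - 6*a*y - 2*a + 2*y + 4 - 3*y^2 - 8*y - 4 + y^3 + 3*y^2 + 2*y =-4*a*y^2 + y^3 + y*(3*a^2 + 4*a - 4)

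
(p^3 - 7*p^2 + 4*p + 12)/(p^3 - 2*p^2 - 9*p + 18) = (p^2 - 5*p - 6)/(p^2 - 9)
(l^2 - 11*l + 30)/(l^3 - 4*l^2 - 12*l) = (l - 5)/(l*(l + 2))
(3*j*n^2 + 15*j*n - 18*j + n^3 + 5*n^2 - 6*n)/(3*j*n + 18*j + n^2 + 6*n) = n - 1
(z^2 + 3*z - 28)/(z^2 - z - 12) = (z + 7)/(z + 3)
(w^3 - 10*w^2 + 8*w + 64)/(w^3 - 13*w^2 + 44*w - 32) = (w + 2)/(w - 1)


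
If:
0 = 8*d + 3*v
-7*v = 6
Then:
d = 9/28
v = -6/7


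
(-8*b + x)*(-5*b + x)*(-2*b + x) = -80*b^3 + 66*b^2*x - 15*b*x^2 + x^3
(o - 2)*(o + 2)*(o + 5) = o^3 + 5*o^2 - 4*o - 20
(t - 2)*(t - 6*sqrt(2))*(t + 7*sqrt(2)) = t^3 - 2*t^2 + sqrt(2)*t^2 - 84*t - 2*sqrt(2)*t + 168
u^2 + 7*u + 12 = (u + 3)*(u + 4)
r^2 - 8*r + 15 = (r - 5)*(r - 3)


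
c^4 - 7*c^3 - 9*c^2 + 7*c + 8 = (c - 8)*(c - 1)*(c + 1)^2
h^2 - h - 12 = (h - 4)*(h + 3)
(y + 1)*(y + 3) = y^2 + 4*y + 3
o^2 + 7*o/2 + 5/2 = (o + 1)*(o + 5/2)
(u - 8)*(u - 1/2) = u^2 - 17*u/2 + 4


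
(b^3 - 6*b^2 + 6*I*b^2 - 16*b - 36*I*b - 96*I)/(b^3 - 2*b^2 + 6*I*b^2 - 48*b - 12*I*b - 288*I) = (b + 2)/(b + 6)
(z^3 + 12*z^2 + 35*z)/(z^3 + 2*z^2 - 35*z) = (z + 5)/(z - 5)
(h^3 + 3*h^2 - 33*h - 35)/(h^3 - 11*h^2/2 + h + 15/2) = 2*(h + 7)/(2*h - 3)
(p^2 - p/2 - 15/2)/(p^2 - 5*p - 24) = (-2*p^2 + p + 15)/(2*(-p^2 + 5*p + 24))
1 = 1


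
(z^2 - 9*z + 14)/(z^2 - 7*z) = (z - 2)/z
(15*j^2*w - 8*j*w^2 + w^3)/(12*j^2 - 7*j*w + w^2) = w*(-5*j + w)/(-4*j + w)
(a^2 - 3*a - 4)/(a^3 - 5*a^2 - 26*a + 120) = (a + 1)/(a^2 - a - 30)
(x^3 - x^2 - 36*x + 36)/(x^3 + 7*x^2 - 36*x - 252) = (x - 1)/(x + 7)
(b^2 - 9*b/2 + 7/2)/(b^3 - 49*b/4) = 2*(b - 1)/(b*(2*b + 7))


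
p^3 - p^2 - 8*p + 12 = (p - 2)^2*(p + 3)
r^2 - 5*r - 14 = (r - 7)*(r + 2)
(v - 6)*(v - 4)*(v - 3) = v^3 - 13*v^2 + 54*v - 72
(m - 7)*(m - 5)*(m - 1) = m^3 - 13*m^2 + 47*m - 35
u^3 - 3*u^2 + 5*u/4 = u*(u - 5/2)*(u - 1/2)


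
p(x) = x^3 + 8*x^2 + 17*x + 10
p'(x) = 3*x^2 + 16*x + 17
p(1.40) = 52.22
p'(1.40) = 45.28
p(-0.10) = 8.38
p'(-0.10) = 15.43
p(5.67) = 545.87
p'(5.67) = 204.17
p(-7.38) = -81.69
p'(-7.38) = 62.31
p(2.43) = 112.90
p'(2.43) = 73.59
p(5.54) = 519.74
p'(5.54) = 197.71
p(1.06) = 38.20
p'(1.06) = 37.33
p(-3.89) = 6.06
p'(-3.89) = 0.16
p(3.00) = 160.00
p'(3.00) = 92.00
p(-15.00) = -1820.00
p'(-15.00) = 452.00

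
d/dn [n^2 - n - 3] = 2*n - 1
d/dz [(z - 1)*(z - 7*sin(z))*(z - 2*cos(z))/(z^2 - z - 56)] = (-(z - 1)*(z - 7*sin(z))*(z - 2*cos(z))*(2*z - 1) + (-z^2 + z + 56)*((1 - z)*(z - 7*sin(z))*(2*sin(z) + 1) + (z - 1)*(z - 2*cos(z))*(7*cos(z) - 1) - (z - 7*sin(z))*(z - 2*cos(z))))/(-z^2 + z + 56)^2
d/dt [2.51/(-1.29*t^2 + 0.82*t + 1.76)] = (6.4758*t - 2.0582)/(-1.29*t^2 + 0.82*t + 1.76)^2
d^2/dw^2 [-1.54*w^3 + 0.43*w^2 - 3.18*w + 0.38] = 0.86 - 9.24*w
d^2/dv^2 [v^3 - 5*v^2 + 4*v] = 6*v - 10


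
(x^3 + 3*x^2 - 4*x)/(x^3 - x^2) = (x + 4)/x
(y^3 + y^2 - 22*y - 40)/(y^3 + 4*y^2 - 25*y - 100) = (y + 2)/(y + 5)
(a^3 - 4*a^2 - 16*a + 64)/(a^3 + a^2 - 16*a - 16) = (a - 4)/(a + 1)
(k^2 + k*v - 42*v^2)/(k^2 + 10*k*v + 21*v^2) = (k - 6*v)/(k + 3*v)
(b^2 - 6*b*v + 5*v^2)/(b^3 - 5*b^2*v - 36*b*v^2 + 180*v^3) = (-b + v)/(-b^2 + 36*v^2)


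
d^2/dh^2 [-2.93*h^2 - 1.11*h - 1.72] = -5.86000000000000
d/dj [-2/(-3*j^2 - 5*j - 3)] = 2*(-6*j - 5)/(3*j^2 + 5*j + 3)^2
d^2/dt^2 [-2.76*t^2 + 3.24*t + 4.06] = -5.52000000000000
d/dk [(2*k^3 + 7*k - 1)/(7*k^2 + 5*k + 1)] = (14*k^4 + 20*k^3 - 43*k^2 + 14*k + 12)/(49*k^4 + 70*k^3 + 39*k^2 + 10*k + 1)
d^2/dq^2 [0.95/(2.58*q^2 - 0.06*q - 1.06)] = (12.64716*q^2 - 0.29412*q - 0.95*(5.16*q - 0.06)*(10.32*q - 0.12) - 5.19612)/(-2.58*q^2 + 0.06*q + 1.06)^3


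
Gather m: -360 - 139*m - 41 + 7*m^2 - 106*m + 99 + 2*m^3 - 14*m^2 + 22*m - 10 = 2*m^3 - 7*m^2 - 223*m - 312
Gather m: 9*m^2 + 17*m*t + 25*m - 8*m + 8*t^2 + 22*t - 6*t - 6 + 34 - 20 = 9*m^2 + m*(17*t + 17) + 8*t^2 + 16*t + 8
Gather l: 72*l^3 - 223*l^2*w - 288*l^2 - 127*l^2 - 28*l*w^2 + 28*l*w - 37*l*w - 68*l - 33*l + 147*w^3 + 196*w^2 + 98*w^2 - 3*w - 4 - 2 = 72*l^3 + l^2*(-223*w - 415) + l*(-28*w^2 - 9*w - 101) + 147*w^3 + 294*w^2 - 3*w - 6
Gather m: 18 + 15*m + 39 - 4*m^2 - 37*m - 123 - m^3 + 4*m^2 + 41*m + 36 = -m^3 + 19*m - 30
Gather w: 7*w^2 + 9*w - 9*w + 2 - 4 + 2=7*w^2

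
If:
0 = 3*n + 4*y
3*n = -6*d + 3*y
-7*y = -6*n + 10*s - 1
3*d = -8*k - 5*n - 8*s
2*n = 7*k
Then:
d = 196/3825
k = -64/3825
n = -224/3825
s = 29/850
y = 56/1275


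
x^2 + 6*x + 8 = (x + 2)*(x + 4)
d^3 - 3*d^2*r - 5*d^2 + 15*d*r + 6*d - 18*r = (d - 3)*(d - 2)*(d - 3*r)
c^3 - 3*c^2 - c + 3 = (c - 3)*(c - 1)*(c + 1)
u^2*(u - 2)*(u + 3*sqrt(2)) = u^4 - 2*u^3 + 3*sqrt(2)*u^3 - 6*sqrt(2)*u^2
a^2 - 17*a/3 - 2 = (a - 6)*(a + 1/3)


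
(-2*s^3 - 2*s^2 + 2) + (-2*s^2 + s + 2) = -2*s^3 - 4*s^2 + s + 4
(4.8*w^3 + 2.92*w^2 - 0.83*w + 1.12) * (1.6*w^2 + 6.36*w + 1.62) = 7.68*w^5 + 35.2*w^4 + 25.0192*w^3 + 1.2436*w^2 + 5.7786*w + 1.8144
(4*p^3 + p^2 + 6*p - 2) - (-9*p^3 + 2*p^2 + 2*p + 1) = 13*p^3 - p^2 + 4*p - 3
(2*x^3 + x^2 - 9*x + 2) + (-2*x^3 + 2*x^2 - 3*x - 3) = 3*x^2 - 12*x - 1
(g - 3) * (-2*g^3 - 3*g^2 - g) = -2*g^4 + 3*g^3 + 8*g^2 + 3*g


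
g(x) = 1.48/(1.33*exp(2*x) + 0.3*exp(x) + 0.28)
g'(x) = 1.48*(-2.66*exp(2*x) - 0.3*exp(x))/(1.33*exp(2*x) + 0.3*exp(x) + 0.28)^2 = (-3.9368*exp(x) - 0.444)*exp(x)/(1.33*exp(2*x) + 0.3*exp(x) + 0.28)^2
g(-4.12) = 5.19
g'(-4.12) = -0.10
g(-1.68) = 3.87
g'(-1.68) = -1.50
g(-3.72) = 5.14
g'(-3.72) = -0.16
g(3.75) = 0.00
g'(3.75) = -0.00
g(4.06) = 0.00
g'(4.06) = -0.00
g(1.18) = 0.10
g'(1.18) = -0.18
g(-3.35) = 5.07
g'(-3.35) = -0.24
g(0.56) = 0.30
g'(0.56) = -0.54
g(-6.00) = 5.27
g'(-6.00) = -0.01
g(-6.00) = 5.27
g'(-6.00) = -0.01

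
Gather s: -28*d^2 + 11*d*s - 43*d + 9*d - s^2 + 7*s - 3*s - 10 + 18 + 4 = -28*d^2 - 34*d - s^2 + s*(11*d + 4) + 12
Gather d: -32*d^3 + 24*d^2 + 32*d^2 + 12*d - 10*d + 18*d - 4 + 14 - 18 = -32*d^3 + 56*d^2 + 20*d - 8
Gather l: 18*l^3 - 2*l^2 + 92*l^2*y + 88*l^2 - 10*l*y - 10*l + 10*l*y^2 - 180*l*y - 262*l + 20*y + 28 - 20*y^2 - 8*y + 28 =18*l^3 + l^2*(92*y + 86) + l*(10*y^2 - 190*y - 272) - 20*y^2 + 12*y + 56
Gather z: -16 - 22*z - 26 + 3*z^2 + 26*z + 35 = 3*z^2 + 4*z - 7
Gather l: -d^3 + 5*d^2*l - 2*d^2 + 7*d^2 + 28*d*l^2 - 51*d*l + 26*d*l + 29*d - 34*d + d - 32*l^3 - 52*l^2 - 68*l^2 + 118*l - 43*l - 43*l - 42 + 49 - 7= -d^3 + 5*d^2 - 4*d - 32*l^3 + l^2*(28*d - 120) + l*(5*d^2 - 25*d + 32)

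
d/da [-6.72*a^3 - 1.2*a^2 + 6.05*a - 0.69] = -20.16*a^2 - 2.4*a + 6.05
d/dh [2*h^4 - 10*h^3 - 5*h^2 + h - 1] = 8*h^3 - 30*h^2 - 10*h + 1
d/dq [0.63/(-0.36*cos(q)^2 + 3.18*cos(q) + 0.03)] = (2.0034 - 0.4536*cos(q))*sin(q)/(-0.36*cos(q)^2 + 3.18*cos(q) + 0.03)^2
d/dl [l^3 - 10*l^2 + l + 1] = 3*l^2 - 20*l + 1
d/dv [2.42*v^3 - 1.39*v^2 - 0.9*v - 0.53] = 7.26*v^2 - 2.78*v - 0.9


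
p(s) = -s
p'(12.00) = -1.00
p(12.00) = -12.00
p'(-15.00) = -1.00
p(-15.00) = 15.00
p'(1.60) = -1.00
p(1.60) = -1.60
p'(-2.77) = -1.00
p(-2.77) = 2.77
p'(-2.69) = -1.00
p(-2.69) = 2.69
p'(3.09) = -1.00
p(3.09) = -3.09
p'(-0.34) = -1.00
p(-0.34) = 0.34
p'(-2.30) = -1.00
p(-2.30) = 2.30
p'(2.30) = -1.00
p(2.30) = -2.30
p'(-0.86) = -1.00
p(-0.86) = 0.86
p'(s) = -1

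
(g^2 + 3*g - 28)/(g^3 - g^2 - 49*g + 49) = (g - 4)/(g^2 - 8*g + 7)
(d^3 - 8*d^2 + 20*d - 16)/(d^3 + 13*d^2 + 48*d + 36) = (d^3 - 8*d^2 + 20*d - 16)/(d^3 + 13*d^2 + 48*d + 36)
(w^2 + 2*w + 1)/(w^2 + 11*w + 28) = (w^2 + 2*w + 1)/(w^2 + 11*w + 28)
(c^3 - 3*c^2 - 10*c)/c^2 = c - 3 - 10/c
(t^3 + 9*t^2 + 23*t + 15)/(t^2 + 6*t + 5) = t + 3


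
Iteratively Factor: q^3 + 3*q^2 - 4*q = (q + 4)*(q^2 - q) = (q - 1)*(q + 4)*(q)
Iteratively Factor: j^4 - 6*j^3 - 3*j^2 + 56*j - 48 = (j - 1)*(j^3 - 5*j^2 - 8*j + 48) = (j - 1)*(j + 3)*(j^2 - 8*j + 16) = (j - 4)*(j - 1)*(j + 3)*(j - 4)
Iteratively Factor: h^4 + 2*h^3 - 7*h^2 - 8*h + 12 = (h + 2)*(h^3 - 7*h + 6) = (h - 2)*(h + 2)*(h^2 + 2*h - 3) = (h - 2)*(h - 1)*(h + 2)*(h + 3)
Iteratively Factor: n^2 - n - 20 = (n - 5)*(n + 4)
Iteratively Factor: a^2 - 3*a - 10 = (a + 2)*(a - 5)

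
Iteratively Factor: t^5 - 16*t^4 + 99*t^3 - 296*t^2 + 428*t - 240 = (t - 2)*(t^4 - 14*t^3 + 71*t^2 - 154*t + 120) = (t - 4)*(t - 2)*(t^3 - 10*t^2 + 31*t - 30) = (t - 4)*(t - 2)^2*(t^2 - 8*t + 15) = (t - 4)*(t - 3)*(t - 2)^2*(t - 5)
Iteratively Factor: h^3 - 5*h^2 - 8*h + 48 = (h + 3)*(h^2 - 8*h + 16) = (h - 4)*(h + 3)*(h - 4)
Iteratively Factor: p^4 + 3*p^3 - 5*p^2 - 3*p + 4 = (p + 4)*(p^3 - p^2 - p + 1) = (p + 1)*(p + 4)*(p^2 - 2*p + 1) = (p - 1)*(p + 1)*(p + 4)*(p - 1)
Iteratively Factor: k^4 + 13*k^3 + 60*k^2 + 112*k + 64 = (k + 4)*(k^3 + 9*k^2 + 24*k + 16) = (k + 1)*(k + 4)*(k^2 + 8*k + 16) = (k + 1)*(k + 4)^2*(k + 4)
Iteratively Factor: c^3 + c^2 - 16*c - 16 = (c - 4)*(c^2 + 5*c + 4) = (c - 4)*(c + 1)*(c + 4)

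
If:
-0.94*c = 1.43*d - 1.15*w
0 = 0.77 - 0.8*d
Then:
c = 1.22340425531915*w - 1.46422872340426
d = 0.96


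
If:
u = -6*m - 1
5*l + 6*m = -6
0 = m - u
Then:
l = -36/35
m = -1/7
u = -1/7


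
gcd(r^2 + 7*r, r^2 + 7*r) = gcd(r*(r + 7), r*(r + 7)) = r^2 + 7*r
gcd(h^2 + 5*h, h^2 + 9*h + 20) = h + 5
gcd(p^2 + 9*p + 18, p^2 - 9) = p + 3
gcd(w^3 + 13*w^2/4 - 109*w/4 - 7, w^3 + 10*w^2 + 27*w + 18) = 1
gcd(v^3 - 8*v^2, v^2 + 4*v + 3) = 1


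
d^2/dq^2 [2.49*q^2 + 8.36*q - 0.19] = 4.98000000000000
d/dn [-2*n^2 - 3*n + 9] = -4*n - 3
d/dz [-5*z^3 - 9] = -15*z^2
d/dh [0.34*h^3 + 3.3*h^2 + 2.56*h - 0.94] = 1.02*h^2 + 6.6*h + 2.56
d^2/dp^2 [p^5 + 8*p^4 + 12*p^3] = 4*p*(5*p^2 + 24*p + 18)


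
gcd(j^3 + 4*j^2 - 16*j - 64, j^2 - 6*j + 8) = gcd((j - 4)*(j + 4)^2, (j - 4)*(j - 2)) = j - 4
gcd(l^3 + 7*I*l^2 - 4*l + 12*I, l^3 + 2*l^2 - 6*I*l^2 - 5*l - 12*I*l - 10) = l - I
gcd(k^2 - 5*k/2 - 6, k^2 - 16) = k - 4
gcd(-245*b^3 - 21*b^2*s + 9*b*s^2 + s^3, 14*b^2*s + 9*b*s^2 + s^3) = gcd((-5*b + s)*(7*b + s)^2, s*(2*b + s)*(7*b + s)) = 7*b + s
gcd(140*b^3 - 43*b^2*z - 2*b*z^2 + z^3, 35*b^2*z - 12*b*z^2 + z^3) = -5*b + z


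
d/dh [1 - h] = -1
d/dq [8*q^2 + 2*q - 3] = 16*q + 2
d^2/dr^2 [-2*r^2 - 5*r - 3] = -4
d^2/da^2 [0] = 0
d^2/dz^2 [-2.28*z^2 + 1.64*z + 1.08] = -4.56000000000000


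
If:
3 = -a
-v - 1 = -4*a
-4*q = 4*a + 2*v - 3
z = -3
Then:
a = -3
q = 41/4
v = -13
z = -3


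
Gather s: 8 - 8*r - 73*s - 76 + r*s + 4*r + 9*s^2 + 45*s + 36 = -4*r + 9*s^2 + s*(r - 28) - 32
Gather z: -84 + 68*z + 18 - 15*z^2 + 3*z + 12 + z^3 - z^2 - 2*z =z^3 - 16*z^2 + 69*z - 54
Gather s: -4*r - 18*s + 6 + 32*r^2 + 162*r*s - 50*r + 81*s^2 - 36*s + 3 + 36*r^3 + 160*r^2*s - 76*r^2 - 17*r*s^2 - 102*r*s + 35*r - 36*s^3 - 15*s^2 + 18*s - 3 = 36*r^3 - 44*r^2 - 19*r - 36*s^3 + s^2*(66 - 17*r) + s*(160*r^2 + 60*r - 36) + 6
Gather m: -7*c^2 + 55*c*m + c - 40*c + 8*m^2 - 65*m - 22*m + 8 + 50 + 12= -7*c^2 - 39*c + 8*m^2 + m*(55*c - 87) + 70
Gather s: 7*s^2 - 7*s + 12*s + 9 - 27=7*s^2 + 5*s - 18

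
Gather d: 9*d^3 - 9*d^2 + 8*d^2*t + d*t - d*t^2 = 9*d^3 + d^2*(8*t - 9) + d*(-t^2 + t)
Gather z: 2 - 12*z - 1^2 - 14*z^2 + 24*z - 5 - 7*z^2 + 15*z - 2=-21*z^2 + 27*z - 6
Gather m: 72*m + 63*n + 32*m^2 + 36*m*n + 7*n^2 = 32*m^2 + m*(36*n + 72) + 7*n^2 + 63*n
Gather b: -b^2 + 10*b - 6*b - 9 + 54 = -b^2 + 4*b + 45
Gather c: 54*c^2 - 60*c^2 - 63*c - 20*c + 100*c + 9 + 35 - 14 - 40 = -6*c^2 + 17*c - 10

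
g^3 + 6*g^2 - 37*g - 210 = (g - 6)*(g + 5)*(g + 7)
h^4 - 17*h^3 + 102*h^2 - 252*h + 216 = (h - 6)^2*(h - 3)*(h - 2)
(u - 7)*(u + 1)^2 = u^3 - 5*u^2 - 13*u - 7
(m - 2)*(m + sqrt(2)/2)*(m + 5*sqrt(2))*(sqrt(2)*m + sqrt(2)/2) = sqrt(2)*m^4 - 3*sqrt(2)*m^3/2 + 11*m^3 - 33*m^2/2 + 4*sqrt(2)*m^2 - 11*m - 15*sqrt(2)*m/2 - 5*sqrt(2)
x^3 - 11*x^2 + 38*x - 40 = (x - 5)*(x - 4)*(x - 2)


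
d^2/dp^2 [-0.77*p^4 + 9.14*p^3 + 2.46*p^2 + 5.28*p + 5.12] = -9.24*p^2 + 54.84*p + 4.92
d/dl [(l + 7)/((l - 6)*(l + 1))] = (-l^2 - 14*l + 29)/(l^4 - 10*l^3 + 13*l^2 + 60*l + 36)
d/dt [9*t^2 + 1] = 18*t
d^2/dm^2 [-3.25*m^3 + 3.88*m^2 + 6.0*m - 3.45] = 7.76 - 19.5*m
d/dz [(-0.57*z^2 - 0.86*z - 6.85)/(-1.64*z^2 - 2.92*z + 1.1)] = (0.254*z^2 - 23.722*z - 20.948)/(2.6896*z^4 + 9.5776*z^3 + 4.9184*z^2 - 6.424*z + 1.21)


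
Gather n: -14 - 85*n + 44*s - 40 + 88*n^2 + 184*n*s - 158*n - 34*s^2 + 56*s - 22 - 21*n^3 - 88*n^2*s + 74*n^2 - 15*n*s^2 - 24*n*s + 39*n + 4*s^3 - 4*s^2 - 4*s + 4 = -21*n^3 + n^2*(162 - 88*s) + n*(-15*s^2 + 160*s - 204) + 4*s^3 - 38*s^2 + 96*s - 72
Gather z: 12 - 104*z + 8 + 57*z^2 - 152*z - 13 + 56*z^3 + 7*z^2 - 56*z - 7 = 56*z^3 + 64*z^2 - 312*z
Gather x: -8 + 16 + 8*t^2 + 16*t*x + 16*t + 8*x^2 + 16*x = 8*t^2 + 16*t + 8*x^2 + x*(16*t + 16) + 8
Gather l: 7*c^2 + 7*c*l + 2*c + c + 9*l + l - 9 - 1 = 7*c^2 + 3*c + l*(7*c + 10) - 10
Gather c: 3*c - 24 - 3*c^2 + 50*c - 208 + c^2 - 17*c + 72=-2*c^2 + 36*c - 160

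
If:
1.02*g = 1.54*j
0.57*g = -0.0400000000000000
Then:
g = -0.07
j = -0.05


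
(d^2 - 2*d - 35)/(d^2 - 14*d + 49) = (d + 5)/(d - 7)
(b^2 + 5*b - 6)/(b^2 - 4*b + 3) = (b + 6)/(b - 3)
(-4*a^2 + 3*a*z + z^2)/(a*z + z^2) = (-4*a^2 + 3*a*z + z^2)/(z*(a + z))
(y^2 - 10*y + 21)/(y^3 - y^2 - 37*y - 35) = (y - 3)/(y^2 + 6*y + 5)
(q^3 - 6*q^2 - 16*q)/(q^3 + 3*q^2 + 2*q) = (q - 8)/(q + 1)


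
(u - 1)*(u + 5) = u^2 + 4*u - 5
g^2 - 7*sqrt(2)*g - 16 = (g - 8*sqrt(2))*(g + sqrt(2))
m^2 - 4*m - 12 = (m - 6)*(m + 2)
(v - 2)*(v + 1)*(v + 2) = v^3 + v^2 - 4*v - 4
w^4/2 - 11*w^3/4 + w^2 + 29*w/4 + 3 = (w/2 + 1/4)*(w - 4)*(w - 3)*(w + 1)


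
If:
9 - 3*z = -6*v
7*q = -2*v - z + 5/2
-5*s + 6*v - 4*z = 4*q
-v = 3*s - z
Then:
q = 397/58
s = -88/29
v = -351/29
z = -615/29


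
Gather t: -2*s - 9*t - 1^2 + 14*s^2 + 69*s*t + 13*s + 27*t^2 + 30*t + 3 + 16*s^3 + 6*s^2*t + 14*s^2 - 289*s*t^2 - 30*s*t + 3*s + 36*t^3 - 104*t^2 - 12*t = 16*s^3 + 28*s^2 + 14*s + 36*t^3 + t^2*(-289*s - 77) + t*(6*s^2 + 39*s + 9) + 2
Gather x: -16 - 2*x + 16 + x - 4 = -x - 4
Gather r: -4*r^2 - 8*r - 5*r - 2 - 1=-4*r^2 - 13*r - 3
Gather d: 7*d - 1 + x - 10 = 7*d + x - 11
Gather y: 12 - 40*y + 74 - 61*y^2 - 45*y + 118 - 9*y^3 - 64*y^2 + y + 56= -9*y^3 - 125*y^2 - 84*y + 260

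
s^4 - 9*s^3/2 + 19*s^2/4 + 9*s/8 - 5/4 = (s - 5/2)*(s - 2)*(s - 1/2)*(s + 1/2)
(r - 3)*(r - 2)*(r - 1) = r^3 - 6*r^2 + 11*r - 6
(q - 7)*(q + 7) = q^2 - 49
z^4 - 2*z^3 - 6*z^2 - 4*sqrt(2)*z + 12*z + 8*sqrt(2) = (z - 2)*(z - 2*sqrt(2))*(z + sqrt(2))^2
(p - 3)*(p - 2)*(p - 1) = p^3 - 6*p^2 + 11*p - 6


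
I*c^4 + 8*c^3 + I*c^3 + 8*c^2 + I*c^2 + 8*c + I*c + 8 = (c + 1)*(c - 8*I)*(c + I)*(I*c + 1)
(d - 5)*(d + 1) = d^2 - 4*d - 5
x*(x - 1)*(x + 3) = x^3 + 2*x^2 - 3*x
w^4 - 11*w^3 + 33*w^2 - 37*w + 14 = (w - 7)*(w - 2)*(w - 1)^2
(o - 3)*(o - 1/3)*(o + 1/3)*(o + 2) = o^4 - o^3 - 55*o^2/9 + o/9 + 2/3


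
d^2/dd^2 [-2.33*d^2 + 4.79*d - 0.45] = -4.66000000000000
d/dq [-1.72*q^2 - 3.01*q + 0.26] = -3.44*q - 3.01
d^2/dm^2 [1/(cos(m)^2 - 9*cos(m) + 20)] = (-4*sin(m)^4 + 3*sin(m)^2 - 855*cos(m)/4 + 27*cos(3*m)/4 + 123)/((cos(m) - 5)^3*(cos(m) - 4)^3)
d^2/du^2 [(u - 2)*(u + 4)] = 2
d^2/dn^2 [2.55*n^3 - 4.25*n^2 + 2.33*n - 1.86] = 15.3*n - 8.5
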